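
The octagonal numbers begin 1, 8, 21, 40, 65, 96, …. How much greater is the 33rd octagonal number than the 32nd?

Consecutive octagonal numbers differ by 6n − 5: here 6·33 − 5 = 193.

193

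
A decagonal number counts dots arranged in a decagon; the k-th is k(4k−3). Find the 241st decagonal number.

231601

The 241st decagonal number is n(4n−3) with n = 241.
241·(4·241 − 3) = 241·961 = 231601.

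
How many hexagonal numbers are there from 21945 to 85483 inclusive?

102

The n-th hexagonal number is n(2n−1).
Smallest index with value ≥ 21945: n = 105 (giving 21945).
Largest index with value ≤ 85483: n = 206 (giving 84666).
Indices 105 through 206: 102 terms.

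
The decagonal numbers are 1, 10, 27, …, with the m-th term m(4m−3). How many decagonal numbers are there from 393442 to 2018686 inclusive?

The n-th decagonal number is n(4n−3).
Smallest index with value ≥ 393442: n = 314 (giving 393442).
Largest index with value ≤ 2018686: n = 710 (giving 2014270).
Indices 314 through 710: 397 terms.

397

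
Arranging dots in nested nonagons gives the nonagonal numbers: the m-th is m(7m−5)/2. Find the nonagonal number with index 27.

2484

The 27th nonagonal number is n(7n−5)/2 with n = 27.
27·(7·27 − 5)/2 = 27·184/2 = 27·92 = 2484.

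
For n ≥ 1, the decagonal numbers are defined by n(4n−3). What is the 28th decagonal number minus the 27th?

217

Consecutive decagonal numbers differ by 8n − 7: here 8·28 − 7 = 217.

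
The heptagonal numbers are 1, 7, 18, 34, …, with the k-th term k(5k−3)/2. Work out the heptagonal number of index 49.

The 49th heptagonal number is n(5n−3)/2 with n = 49.
49·(5·49 − 3)/2 = 49·242/2 = 49·121 = 5929.

5929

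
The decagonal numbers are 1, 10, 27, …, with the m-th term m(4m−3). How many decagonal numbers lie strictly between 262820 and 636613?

143

The n-th decagonal number is n(4n−3).
Smallest index with value > 262820: n = 257 (giving 263425).
Largest index with value < 636613: n = 399 (giving 635607).
Indices 257 through 399: 143 terms.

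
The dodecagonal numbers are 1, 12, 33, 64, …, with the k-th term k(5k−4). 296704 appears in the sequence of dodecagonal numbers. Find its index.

244

Set n(5n−4) = 296704, giving 5n² − 4n − 296704 = 0.
The discriminant is 16 + 20·296704 = 5934096, and √5934096 = 2436.
So n = (4 + 2436) / 10 = 2440/10 = 244.
Check: 244·(5·244 − 4) = 296704. ✓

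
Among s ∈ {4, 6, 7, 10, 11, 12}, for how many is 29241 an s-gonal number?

s = 4: P(4, 171) = 29241. ✓
s = 6: P(6, 121) = 29161 and P(6, 122) = 29646; 29241 is not s-gonal.
s = 7: P(7, 108) = 28998 and P(7, 109) = 29539; 29241 is not s-gonal.
s = 10: P(10, 85) = 28645 and P(10, 86) = 29326; 29241 is not s-gonal.
s = 11: P(11, 81) = 29241. ✓
s = 12: P(12, 76) = 28576 and P(12, 77) = 29337; 29241 is not s-gonal.
Hits: s ∈ {4, 11} → 2.

2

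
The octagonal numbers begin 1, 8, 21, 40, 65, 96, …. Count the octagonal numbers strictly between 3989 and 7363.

The n-th octagonal number is n(3n−2).
Smallest index with value > 3989: n = 37 (giving 4033).
Largest index with value < 7363: n = 49 (giving 7105).
Indices 37 through 49: 13 terms.

13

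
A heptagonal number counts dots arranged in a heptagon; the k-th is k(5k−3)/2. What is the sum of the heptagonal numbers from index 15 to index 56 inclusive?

145516

Σ i(5i−3)/2 = (5Σi² − 3Σi) / 2 over i = 15..56.
Σi = 1596 − 105 = 1491 and Σi² = 60116 − 1015 = 59101.
(5·59101 − 3·1491) / 2 = 291032/2 = 145516.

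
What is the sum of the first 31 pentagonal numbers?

Σ i(3i−1)/2 = (3Σi² − Σi) / 2 over i = 1..31.
Σi = 496 and Σi² = 10416.
(3·10416 − 1·496) / 2 = 30752/2 = 15376.

15376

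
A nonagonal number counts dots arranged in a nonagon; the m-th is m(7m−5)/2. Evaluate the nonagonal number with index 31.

3286

The 31st nonagonal number is n(7n−5)/2 with n = 31.
31·(7·31 − 5)/2 = 31·212/2 = 31·106 = 3286.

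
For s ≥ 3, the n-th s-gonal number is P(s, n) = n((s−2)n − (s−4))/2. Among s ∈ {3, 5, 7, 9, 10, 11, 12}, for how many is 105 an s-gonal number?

s = 3: P(3, 14) = 105. ✓
s = 5: P(5, 8) = 92 and P(5, 9) = 117; 105 is not s-gonal.
s = 7: P(7, 6) = 81 and P(7, 7) = 112; 105 is not s-gonal.
s = 9: P(9, 5) = 75 and P(9, 6) = 111; 105 is not s-gonal.
s = 10: P(10, 5) = 85 and P(10, 6) = 126; 105 is not s-gonal.
s = 11: P(11, 5) = 95 and P(11, 6) = 141; 105 is not s-gonal.
s = 12: P(12, 5) = 105. ✓
Hits: s ∈ {3, 12} → 2.

2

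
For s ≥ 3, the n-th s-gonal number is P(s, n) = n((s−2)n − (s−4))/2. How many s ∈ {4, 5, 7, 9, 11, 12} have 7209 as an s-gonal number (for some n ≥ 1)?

s = 4: P(4, 84) = 7056 and P(4, 85) = 7225; 7209 is not s-gonal.
s = 5: P(5, 69) = 7107 and P(5, 70) = 7315; 7209 is not s-gonal.
s = 7: P(7, 54) = 7209. ✓
s = 9: P(9, 45) = 6975 and P(9, 46) = 7291; 7209 is not s-gonal.
s = 11: P(11, 40) = 7060 and P(11, 41) = 7421; 7209 is not s-gonal.
s = 12: P(12, 38) = 7068 and P(12, 39) = 7449; 7209 is not s-gonal.
Hits: s ∈ {7} → 1.

1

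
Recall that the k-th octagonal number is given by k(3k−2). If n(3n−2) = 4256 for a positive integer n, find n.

Set n(3n−2) = 4256, giving 3n² − 2n − 4256 = 0.
The discriminant is 4 + 12·4256 = 51076, and √51076 = 226.
So n = (2 + 226) / 6 = 228/6 = 38.
Check: 38·(3·38 − 2) = 4256. ✓

38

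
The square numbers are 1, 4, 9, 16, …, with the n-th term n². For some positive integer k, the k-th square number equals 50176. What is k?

224

We need n² = 50176, so n = √50176 = 224.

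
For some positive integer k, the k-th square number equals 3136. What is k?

56

We need n² = 3136, so n = √3136 = 56.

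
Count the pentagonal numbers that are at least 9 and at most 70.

The n-th pentagonal number is n(3n−1)/2.
Smallest index with value ≥ 9: n = 3 (giving 12).
Largest index with value ≤ 70: n = 7 (giving 70).
Indices 3 through 7: 5 terms.

5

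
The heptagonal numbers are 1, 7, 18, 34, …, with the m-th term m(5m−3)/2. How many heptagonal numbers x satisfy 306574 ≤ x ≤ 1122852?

320

The n-th heptagonal number is n(5n−3)/2.
Smallest index with value ≥ 306574: n = 351 (giving 307476).
Largest index with value ≤ 1122852: n = 670 (giving 1121245).
Indices 351 through 670: 320 terms.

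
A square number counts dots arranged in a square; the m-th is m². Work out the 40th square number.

1600

The 40th square number is n² with n = 40.
40² = 1600.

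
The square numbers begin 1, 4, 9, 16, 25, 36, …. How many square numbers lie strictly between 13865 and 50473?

The n-th square number is n².
Smallest index with value > 13865: n = 118 (giving 13924).
Largest index with value < 50473: n = 224 (giving 50176).
Indices 118 through 224: 107 terms.

107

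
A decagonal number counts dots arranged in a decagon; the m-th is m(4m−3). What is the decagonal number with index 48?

48·(4·48 − 3) = 48·189 = 9072.

9072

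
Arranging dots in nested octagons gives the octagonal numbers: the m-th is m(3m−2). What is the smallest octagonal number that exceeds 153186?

Solve n(3n−2) > 153186 for integer n.
The largest n with value ≤ 153186 is 226 (since 152776 ≤ 153186 < 154133), so the first above is n = 227, value 154133.

154133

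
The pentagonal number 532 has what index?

Set n(3n−1)/2 = 532, giving 3n² − n − 1064 = 0.
The discriminant is 1 + 24·532 = 12769, and √12769 = 113.
So n = (1 + 113) / 6 = 114/6 = 19.

19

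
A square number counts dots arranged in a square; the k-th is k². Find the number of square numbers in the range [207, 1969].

30

The n-th square number is n².
Smallest index with value ≥ 207: n = 15 (giving 225).
Largest index with value ≤ 1969: n = 44 (giving 1936).
Indices 15 through 44: 30 terms.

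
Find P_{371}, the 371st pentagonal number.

The 371st pentagonal number is n(3n−1)/2 with n = 371.
371·(3·371 − 1)/2 = 371·1112/2 = 371·556 = 206276.

206276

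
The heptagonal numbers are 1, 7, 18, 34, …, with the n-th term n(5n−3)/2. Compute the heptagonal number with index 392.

The 392nd heptagonal number is n(5n−3)/2 with n = 392.
392·(5·392 − 3)/2 = 392·1957/2 = 383572.

383572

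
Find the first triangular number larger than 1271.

1275

Solve n(n+1)/2 > 1271 for integer n.
The largest n with value ≤ 1271 is 49 (since 1225 ≤ 1271 < 1275), so the first above is n = 50, value 1275.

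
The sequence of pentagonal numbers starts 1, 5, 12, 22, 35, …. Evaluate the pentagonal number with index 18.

477

The 18th pentagonal number is n(3n−1)/2 with n = 18.
18·(3·18 − 1)/2 = 18·53/2 = 477.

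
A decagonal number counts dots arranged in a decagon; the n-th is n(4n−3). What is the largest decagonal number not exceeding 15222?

15190

Solve n(4n−3) ≤ 15222 for integer n.
n = 62 gives 15190 ≤ 15222, while n = 63 gives 15687 > 15222; so the answer is 15190.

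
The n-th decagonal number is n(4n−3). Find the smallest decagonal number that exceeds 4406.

4522

Solve n(4n−3) > 4406 for integer n.
The largest n with value ≤ 4406 is 33 (since 4257 ≤ 4406 < 4522), so the first above is n = 34, value 4522.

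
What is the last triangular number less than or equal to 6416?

Solve n(n+1)/2 ≤ 6416 for integer n.
n = 112 gives 6328 ≤ 6416, while n = 113 gives 6441 > 6416; so the answer is 6328.

6328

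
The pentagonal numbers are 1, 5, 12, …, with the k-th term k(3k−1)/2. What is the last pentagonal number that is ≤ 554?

532

Solve n(3n−1)/2 ≤ 554 for integer n.
n = 19 gives 532 ≤ 554, while n = 20 gives 590 > 554; so the answer is 532.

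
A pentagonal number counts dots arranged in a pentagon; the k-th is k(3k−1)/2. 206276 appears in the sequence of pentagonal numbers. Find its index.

Set n(3n−1)/2 = 206276, giving 3n² − n − 412552 = 0.
The discriminant is 1 + 24·206276 = 4950625, and √4950625 = 2225.
So n = (1 + 2225) / 6 = 2226/6 = 371.

371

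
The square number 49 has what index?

7

We need n² = 49, so n = √49 = 7.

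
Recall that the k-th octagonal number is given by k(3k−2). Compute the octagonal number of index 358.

358·(3·358 − 2) = 358·1072 = 383776.

383776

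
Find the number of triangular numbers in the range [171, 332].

The n-th triangular number is n(n+1)/2.
Smallest index with value ≥ 171: n = 18 (giving 171).
Largest index with value ≤ 332: n = 25 (giving 325).
Indices 18 through 25: 8 terms.

8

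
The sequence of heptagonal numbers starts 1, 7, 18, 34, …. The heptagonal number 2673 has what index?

Set n(5n−3)/2 = 2673, giving 5n² − 3n − 5346 = 0.
The discriminant is 9 + 40·2673 = 106929, and √106929 = 327.
So n = (3 + 327) / 10 = 330/10 = 33.

33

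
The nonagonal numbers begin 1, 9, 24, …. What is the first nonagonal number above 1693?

1794

Solve n(7n−5)/2 > 1693 for integer n.
The largest n with value ≤ 1693 is 22 (since 1639 ≤ 1693 < 1794), so the first above is n = 23, value 1794.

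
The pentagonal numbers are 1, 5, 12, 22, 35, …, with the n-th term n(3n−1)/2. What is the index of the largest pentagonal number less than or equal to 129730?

294

Solve n(3n−1)/2 ≤ 129730 for integer n.
n = 294 gives 129507 ≤ 129730, while n = 295 gives 130390 > 129730; so the answer is index 294.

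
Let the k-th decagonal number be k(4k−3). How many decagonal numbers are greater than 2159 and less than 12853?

The n-th decagonal number is n(4n−3).
Smallest index with value > 2159: n = 24 (giving 2232).
Largest index with value < 12853: n = 57 (giving 12825).
Indices 24 through 57: 34 terms.

34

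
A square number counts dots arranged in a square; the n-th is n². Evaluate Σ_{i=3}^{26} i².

Σ_{i=3}^{26} i² = 6201 − 5 = 6196.

6196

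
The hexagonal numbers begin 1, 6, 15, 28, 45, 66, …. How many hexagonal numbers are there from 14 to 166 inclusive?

7

The n-th hexagonal number is n(2n−1).
Smallest index with value ≥ 14: n = 3 (giving 15).
Largest index with value ≤ 166: n = 9 (giving 153).
Indices 3 through 9: 7 terms.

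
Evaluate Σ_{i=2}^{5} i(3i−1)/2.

Σ i(3i−1)/2 = (3Σi² − Σi) / 2 over i = 2..5.
Σi = 15 − 1 = 14 and Σi² = 55 − 1 = 54.
(3·54 − 1·14) / 2 = 148/2 = 74.

74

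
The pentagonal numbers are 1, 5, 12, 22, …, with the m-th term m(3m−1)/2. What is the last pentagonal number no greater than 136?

117

Solve n(3n−1)/2 ≤ 136 for integer n.
n = 9 gives 117 ≤ 136, while n = 10 gives 145 > 136; so the answer is 117.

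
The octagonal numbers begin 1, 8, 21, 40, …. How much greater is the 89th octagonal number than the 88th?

529

Consecutive octagonal numbers differ by 6n − 5: here 6·89 − 5 = 529.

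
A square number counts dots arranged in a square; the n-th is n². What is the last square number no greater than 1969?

Solve n² ≤ 1969 for integer n.
n = 44 gives 1936 ≤ 1969, while n = 45 gives 2025 > 1969; so the answer is 1936.

1936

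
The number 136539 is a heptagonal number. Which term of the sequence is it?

Set n(5n−3)/2 = 136539, giving 5n² − 3n − 273078 = 0.
The discriminant is 9 + 40·136539 = 5461569, and √5461569 = 2337.
So n = (3 + 2337) / 10 = 2340/10 = 234.
Check: 234·(5·234 − 3)/2 = 136539. ✓

234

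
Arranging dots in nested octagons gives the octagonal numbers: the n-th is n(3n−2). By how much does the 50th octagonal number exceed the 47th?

867

50·(3·50 − 2) = 7400 and 47·(3·47 − 2) = 6533.
Difference: 7400 − 6533 = 867.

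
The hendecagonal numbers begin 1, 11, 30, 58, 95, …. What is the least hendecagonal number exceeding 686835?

Solve n(9n−7)/2 > 686835 for integer n.
The largest n with value ≤ 686835 is 391 (since 686596 ≤ 686835 < 690116), so the first above is n = 392, value 690116.

690116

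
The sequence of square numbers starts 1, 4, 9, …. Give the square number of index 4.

The 4th square number is n² with n = 4.
4² = 16.

16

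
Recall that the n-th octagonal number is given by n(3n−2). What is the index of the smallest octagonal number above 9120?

Solve n(3n−2) > 9120 for integer n.
The largest n with value ≤ 9120 is 55 (since 8965 ≤ 9120 < 9296), so the first above is n = 56, value 9296.

56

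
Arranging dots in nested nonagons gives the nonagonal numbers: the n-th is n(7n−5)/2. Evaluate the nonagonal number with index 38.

4959

The 38th nonagonal number is n(7n−5)/2 with n = 38.
38·(7·38 − 5)/2 = 38·261/2 = 4959.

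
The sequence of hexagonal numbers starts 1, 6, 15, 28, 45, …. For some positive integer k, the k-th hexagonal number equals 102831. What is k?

Set n(2n−1) = 102831, giving 2n² − n − 102831 = 0.
The discriminant is 1 + 8·102831 = 822649, and √822649 = 907.
So n = (1 + 907) / 4 = 908/4 = 227.

227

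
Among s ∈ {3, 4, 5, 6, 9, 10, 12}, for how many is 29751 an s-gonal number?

1

s = 3: P(3, 243) = 29646 and P(3, 244) = 29890; 29751 is not s-gonal.
s = 4: P(4, 172) = 29584 and P(4, 173) = 29929; 29751 is not s-gonal.
s = 5: P(5, 141) = 29751. ✓
s = 6: P(6, 122) = 29646 and P(6, 123) = 30135; 29751 is not s-gonal.
s = 9: P(9, 92) = 29394 and P(9, 93) = 30039; 29751 is not s-gonal.
s = 10: P(10, 86) = 29326 and P(10, 87) = 30015; 29751 is not s-gonal.
s = 12: P(12, 77) = 29337 and P(12, 78) = 30108; 29751 is not s-gonal.
Hits: s ∈ {5} → 1.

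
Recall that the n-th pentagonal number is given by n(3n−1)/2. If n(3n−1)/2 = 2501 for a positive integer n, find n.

41

Set n(3n−1)/2 = 2501, giving 3n² − n − 5002 = 0.
The discriminant is 1 + 24·2501 = 60025, and √60025 = 245.
So n = (1 + 245) / 6 = 246/6 = 41.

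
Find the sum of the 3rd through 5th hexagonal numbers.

88

Σ i(2i−1) = 2Σi² − Σi over i = 3..5.
Σi = 15 − 3 = 12 and Σi² = 55 − 5 = 50.
2·50 − 1·12 = 88.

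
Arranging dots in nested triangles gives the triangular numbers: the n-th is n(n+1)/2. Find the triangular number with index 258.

33411

258·259/2 = 66822/2 = 33411.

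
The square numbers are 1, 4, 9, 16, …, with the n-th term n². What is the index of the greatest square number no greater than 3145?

56

Solve n² ≤ 3145 for integer n.
n = 56 gives 3136 ≤ 3145, while n = 57 gives 3249 > 3145; so the answer is index 56.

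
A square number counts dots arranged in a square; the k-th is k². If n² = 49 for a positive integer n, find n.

We need n² = 49, so n = √49 = 7.
Check: 7² = 49. ✓

7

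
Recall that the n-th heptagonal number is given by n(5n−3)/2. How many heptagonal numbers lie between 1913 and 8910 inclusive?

33

The n-th heptagonal number is n(5n−3)/2.
Smallest index with value ≥ 1913: n = 28 (giving 1918).
Largest index with value ≤ 8910: n = 60 (giving 8910).
Indices 28 through 60: 33 terms.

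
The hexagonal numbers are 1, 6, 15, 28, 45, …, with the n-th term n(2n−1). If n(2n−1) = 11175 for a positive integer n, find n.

Set n(2n−1) = 11175, giving 2n² − n − 11175 = 0.
So n = (1 + 299) / 4 = 300/4 = 75.

75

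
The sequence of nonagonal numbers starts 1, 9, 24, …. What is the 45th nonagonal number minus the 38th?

45·(7·45 − 5)/2 = 6975 and 38·(7·38 − 5)/2 = 4959.
Difference: 6975 − 4959 = 2016.

2016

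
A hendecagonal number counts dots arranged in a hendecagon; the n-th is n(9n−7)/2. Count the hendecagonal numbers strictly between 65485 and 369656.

The n-th hendecagonal number is n(9n−7)/2.
Smallest index with value > 65485: n = 122 (giving 66551).
Largest index with value < 369656: n = 286 (giving 367081).
Indices 122 through 286: 165 terms.

165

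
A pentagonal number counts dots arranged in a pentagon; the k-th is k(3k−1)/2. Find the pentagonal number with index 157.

157·(3·157 − 1)/2 = 157·470/2 = 157·235 = 36895.

36895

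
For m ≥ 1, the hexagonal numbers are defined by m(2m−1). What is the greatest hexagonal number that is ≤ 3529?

Solve n(2n−1) ≤ 3529 for integer n.
n = 42 gives 3486 ≤ 3529, while n = 43 gives 3655 > 3529; so the answer is 3486.

3486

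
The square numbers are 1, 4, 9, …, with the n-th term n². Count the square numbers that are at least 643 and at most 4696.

The n-th square number is n².
Smallest index with value ≥ 643: n = 26 (giving 676).
Largest index with value ≤ 4696: n = 68 (giving 4624).
Indices 26 through 68: 43 terms.

43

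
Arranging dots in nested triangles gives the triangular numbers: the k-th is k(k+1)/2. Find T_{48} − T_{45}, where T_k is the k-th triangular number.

141

48·49/2 = 1176 and 45·46/2 = 1035.
Difference: 1176 − 1035 = 141.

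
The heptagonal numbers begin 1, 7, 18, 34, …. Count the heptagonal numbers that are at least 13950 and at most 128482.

153

The n-th heptagonal number is n(5n−3)/2.
Smallest index with value ≥ 13950: n = 75 (giving 13950).
Largest index with value ≤ 128482: n = 227 (giving 128482).
Indices 75 through 227: 153 terms.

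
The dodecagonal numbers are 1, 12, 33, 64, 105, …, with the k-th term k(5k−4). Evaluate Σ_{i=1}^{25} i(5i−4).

26325

Σ i(5i−4) = 5Σi² − 4Σi over i = 1..25.
Σi = 325 and Σi² = 5525.
5·5525 − 4·325 = 26325.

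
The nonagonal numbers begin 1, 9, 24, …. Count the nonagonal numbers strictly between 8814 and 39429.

56

The n-th nonagonal number is n(7n−5)/2.
Smallest index with value > 8814: n = 51 (giving 8976).
Largest index with value < 39429: n = 106 (giving 39061).
Indices 51 through 106: 56 terms.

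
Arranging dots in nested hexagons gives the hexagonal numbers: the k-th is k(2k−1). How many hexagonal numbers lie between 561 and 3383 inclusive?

25

The n-th hexagonal number is n(2n−1).
Smallest index with value ≥ 561: n = 17 (giving 561).
Largest index with value ≤ 3383: n = 41 (giving 3321).
Indices 17 through 41: 25 terms.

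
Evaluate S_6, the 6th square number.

36

6² = 36.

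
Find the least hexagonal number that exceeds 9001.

Solve n(2n−1) > 9001 for integer n.
The largest n with value ≤ 9001 is 67 (since 8911 ≤ 9001 < 9180), so the first above is n = 68, value 9180.

9180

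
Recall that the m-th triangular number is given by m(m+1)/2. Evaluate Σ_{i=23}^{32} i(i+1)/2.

3960

Σ i(i+1)/2 = (Σi² + Σi) / 2 over i = 23..32.
Σi = 528 − 253 = 275 and Σi² = 11440 − 3795 = 7645.
(1·7645 + 1·275) / 2 = 7920/2 = 3960.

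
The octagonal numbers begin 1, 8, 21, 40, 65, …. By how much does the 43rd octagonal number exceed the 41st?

500

43·(3·43 − 2) = 5461 and 41·(3·41 − 2) = 4961.
Difference: 5461 − 4961 = 500.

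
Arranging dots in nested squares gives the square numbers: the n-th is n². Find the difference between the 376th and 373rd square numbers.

2247

376² = 141376 and 373² = 139129.
Difference: 141376 − 139129 = 2247.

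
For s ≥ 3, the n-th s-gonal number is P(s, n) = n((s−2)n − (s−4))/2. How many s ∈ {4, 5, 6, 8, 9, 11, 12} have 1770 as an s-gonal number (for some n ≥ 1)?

1

s = 4: P(4, 42) = 1764 and P(4, 43) = 1849; 1770 is not s-gonal.
s = 5: P(5, 34) = 1717 and P(5, 35) = 1820; 1770 is not s-gonal.
s = 6: P(6, 30) = 1770. ✓
s = 8: P(8, 24) = 1680 and P(8, 25) = 1825; 1770 is not s-gonal.
s = 9: P(9, 22) = 1639 and P(9, 23) = 1794; 1770 is not s-gonal.
s = 11: P(11, 20) = 1730 and P(11, 21) = 1911; 1770 is not s-gonal.
s = 12: P(12, 19) = 1729 and P(12, 20) = 1920; 1770 is not s-gonal.
Hits: s ∈ {6} → 1.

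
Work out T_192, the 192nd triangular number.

18528

The 192nd triangular number is n(n+1)/2 with n = 192.
192·193/2 = 37056/2 = 18528.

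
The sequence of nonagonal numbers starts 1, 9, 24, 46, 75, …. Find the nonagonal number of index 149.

The 149th nonagonal number is n(7n−5)/2 with n = 149.
149·(7·149 − 5)/2 = 149·1038/2 = 149·519 = 77331.

77331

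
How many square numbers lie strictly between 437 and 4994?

50

The n-th square number is n².
Smallest index with value > 437: n = 21 (giving 441).
Largest index with value < 4994: n = 70 (giving 4900).
Indices 21 through 70: 50 terms.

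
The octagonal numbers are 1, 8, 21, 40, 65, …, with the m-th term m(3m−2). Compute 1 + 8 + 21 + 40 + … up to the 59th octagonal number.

Σ i(3i−2) = 3Σi² − 2Σi over i = 1..59.
Σi = 1770 and Σi² = 70210.
3·70210 − 2·1770 = 207090.

207090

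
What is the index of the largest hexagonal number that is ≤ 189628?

Solve n(2n−1) ≤ 189628 for integer n.
n = 308 gives 189420 ≤ 189628, while n = 309 gives 190653 > 189628; so the answer is index 308.

308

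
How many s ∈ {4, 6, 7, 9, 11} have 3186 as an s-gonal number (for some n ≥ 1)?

2

s = 4: P(4, 56) = 3136 and P(4, 57) = 3249; 3186 is not s-gonal.
s = 6: P(6, 40) = 3160 and P(6, 41) = 3321; 3186 is not s-gonal.
s = 7: P(7, 36) = 3186. ✓
s = 9: P(9, 30) = 3075 and P(9, 31) = 3286; 3186 is not s-gonal.
s = 11: P(11, 27) = 3186. ✓
Hits: s ∈ {7, 11} → 2.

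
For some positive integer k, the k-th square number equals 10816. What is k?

We need n² = 10816, so n = √10816 = 104.

104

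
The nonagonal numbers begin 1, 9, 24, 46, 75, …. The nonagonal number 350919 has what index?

Set n(7n−5)/2 = 350919, giving 7n² − 5n − 701838 = 0.
So n = (5 + 4433) / 14 = 4438/14 = 317.

317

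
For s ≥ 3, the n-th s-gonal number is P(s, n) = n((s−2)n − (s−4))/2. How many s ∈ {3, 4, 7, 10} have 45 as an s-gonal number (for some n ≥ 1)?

s = 3: P(3, 9) = 45. ✓
s = 4: P(4, 6) = 36 and P(4, 7) = 49; 45 is not s-gonal.
s = 7: P(7, 4) = 34 and P(7, 5) = 55; 45 is not s-gonal.
s = 10: P(10, 3) = 27 and P(10, 4) = 52; 45 is not s-gonal.
Hits: s ∈ {3} → 1.

1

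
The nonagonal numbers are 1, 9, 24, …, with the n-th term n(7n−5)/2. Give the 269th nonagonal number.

252591

The 269th nonagonal number is n(7n−5)/2 with n = 269.
269·(7·269 − 5)/2 = 269·1878/2 = 269·939 = 252591.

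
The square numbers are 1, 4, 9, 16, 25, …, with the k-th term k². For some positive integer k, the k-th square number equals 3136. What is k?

We need n² = 3136, so n = √3136 = 56.

56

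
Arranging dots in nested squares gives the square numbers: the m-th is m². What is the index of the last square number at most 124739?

353

Solve n² ≤ 124739 for integer n.
n = 353 gives 124609 ≤ 124739, while n = 354 gives 125316 > 124739; so the answer is index 353.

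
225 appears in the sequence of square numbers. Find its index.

We need n² = 225, so n = √225 = 15.

15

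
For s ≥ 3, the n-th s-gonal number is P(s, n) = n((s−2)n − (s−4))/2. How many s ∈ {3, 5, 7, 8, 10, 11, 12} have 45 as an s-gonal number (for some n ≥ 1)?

s = 3: P(3, 9) = 45. ✓
s = 5: P(5, 5) = 35 and P(5, 6) = 51; 45 is not s-gonal.
s = 7: P(7, 4) = 34 and P(7, 5) = 55; 45 is not s-gonal.
s = 8: P(8, 4) = 40 and P(8, 5) = 65; 45 is not s-gonal.
s = 10: P(10, 3) = 27 and P(10, 4) = 52; 45 is not s-gonal.
s = 11: P(11, 3) = 30 and P(11, 4) = 58; 45 is not s-gonal.
s = 12: P(12, 3) = 33 and P(12, 4) = 64; 45 is not s-gonal.
Hits: s ∈ {3} → 1.

1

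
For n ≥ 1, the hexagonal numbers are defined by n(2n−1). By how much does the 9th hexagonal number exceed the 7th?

62

9·(2·9 − 1) = 153 and 7·(2·7 − 1) = 91.
Difference: 153 − 91 = 62.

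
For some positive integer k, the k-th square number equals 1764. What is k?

We need n² = 1764, so n = √1764 = 42.
Check: 42² = 1764. ✓

42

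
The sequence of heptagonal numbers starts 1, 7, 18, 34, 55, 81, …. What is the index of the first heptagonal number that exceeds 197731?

Solve n(5n−3)/2 > 197731 for integer n.
The largest n with value ≤ 197731 is 281 (since 196981 ≤ 197731 < 198387), so the first above is n = 282, value 198387.

282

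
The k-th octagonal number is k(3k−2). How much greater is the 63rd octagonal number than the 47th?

5248

63·(3·63 − 2) = 11781 and 47·(3·47 − 2) = 6533.
Difference: 11781 − 6533 = 5248.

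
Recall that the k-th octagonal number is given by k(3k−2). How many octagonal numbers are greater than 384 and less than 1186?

The n-th octagonal number is n(3n−2).
Smallest index with value > 384: n = 12 (giving 408).
Largest index with value < 1186: n = 20 (giving 1160).
Indices 12 through 20: 9 terms.

9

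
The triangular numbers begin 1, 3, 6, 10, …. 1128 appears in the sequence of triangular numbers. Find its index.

Set n(n+1)/2 = 1128, giving n² + n − 2256 = 0.
The discriminant is 1 + 8·1128 = 9025, and √9025 = 95.
So n = (-1 + 95) / 2 = 94/2 = 47.

47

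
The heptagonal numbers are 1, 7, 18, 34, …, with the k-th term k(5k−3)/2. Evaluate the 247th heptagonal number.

The 247th heptagonal number is n(5n−3)/2 with n = 247.
247·(5·247 − 3)/2 = 247·1232/2 = 247·616 = 152152.

152152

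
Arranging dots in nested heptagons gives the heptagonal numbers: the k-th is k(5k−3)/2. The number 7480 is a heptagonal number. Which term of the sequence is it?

Set n(5n−3)/2 = 7480, giving 5n² − 3n − 14960 = 0.
So n = (3 + 547) / 10 = 550/10 = 55.
Check: 55·(5·55 − 3)/2 = 7480. ✓

55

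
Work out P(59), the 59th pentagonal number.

5192

The 59th pentagonal number is n(3n−1)/2 with n = 59.
59·(3·59 − 1)/2 = 59·176/2 = 59·88 = 5192.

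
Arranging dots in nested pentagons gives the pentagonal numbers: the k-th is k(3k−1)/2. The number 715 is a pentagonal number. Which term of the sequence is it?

22

Set n(3n−1)/2 = 715, giving 3n² − n − 1430 = 0.
So n = (1 + 131) / 6 = 132/6 = 22.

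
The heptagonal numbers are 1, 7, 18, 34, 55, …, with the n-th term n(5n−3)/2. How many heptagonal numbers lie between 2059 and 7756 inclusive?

28

The n-th heptagonal number is n(5n−3)/2.
Smallest index with value ≥ 2059: n = 29 (giving 2059).
Largest index with value ≤ 7756: n = 56 (giving 7756).
Indices 29 through 56: 28 terms.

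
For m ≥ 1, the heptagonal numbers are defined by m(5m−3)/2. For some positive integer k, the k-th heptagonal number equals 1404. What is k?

24

Set n(5n−3)/2 = 1404, giving 5n² − 3n − 2808 = 0.
The discriminant is 9 + 40·1404 = 56169, and √56169 = 237.
So n = (3 + 237) / 10 = 240/10 = 24.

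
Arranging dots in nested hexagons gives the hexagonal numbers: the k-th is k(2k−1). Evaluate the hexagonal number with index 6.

6·(2·6 − 1) = 6·11 = 66.

66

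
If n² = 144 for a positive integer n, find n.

12

We need n² = 144, so n = √144 = 12.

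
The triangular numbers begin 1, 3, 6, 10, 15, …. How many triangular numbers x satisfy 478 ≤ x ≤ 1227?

19

The n-th triangular number is n(n+1)/2.
Smallest index with value ≥ 478: n = 31 (giving 496).
Largest index with value ≤ 1227: n = 49 (giving 1225).
Indices 31 through 49: 19 terms.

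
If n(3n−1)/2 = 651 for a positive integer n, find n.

21

Set n(3n−1)/2 = 651, giving 3n² − n − 1302 = 0.
The discriminant is 1 + 24·651 = 15625, and √15625 = 125.
So n = (1 + 125) / 6 = 126/6 = 21.
Check: 21·(3·21 − 1)/2 = 651. ✓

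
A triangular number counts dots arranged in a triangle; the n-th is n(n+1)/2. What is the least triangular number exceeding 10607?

10731

Solve n(n+1)/2 > 10607 for integer n.
The largest n with value ≤ 10607 is 145 (since 10585 ≤ 10607 < 10731), so the first above is n = 146, value 10731.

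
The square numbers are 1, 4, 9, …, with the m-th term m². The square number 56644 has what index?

238

We need n² = 56644, so n = √56644 = 238.
Check: 238² = 56644. ✓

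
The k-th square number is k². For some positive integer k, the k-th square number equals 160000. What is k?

400

We need n² = 160000, so n = √160000 = 400.
Check: 400² = 160000. ✓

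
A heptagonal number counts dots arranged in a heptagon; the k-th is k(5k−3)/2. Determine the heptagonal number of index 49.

The 49th heptagonal number is n(5n−3)/2 with n = 49.
49·(5·49 − 3)/2 = 49·242/2 = 49·121 = 5929.

5929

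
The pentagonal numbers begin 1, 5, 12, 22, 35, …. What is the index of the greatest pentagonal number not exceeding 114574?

Solve n(3n−1)/2 ≤ 114574 for integer n.
n = 276 gives 114126 ≤ 114574, while n = 277 gives 114955 > 114574; so the answer is index 276.

276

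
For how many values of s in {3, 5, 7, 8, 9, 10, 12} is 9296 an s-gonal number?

s = 3: P(3, 135) = 9180 and P(3, 136) = 9316; 9296 is not s-gonal.
s = 5: P(5, 78) = 9087 and P(5, 79) = 9322; 9296 is not s-gonal.
s = 7: P(7, 61) = 9211 and P(7, 62) = 9517; 9296 is not s-gonal.
s = 8: P(8, 56) = 9296. ✓
s = 9: P(9, 51) = 8976 and P(9, 52) = 9334; 9296 is not s-gonal.
s = 10: P(10, 48) = 9072 and P(10, 49) = 9457; 9296 is not s-gonal.
s = 12: P(12, 43) = 9073 and P(12, 44) = 9504; 9296 is not s-gonal.
Hits: s ∈ {8} → 1.

1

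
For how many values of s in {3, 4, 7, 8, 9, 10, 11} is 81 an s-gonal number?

2

s = 3: P(3, 12) = 78 and P(3, 13) = 91; 81 is not s-gonal.
s = 4: P(4, 9) = 81. ✓
s = 7: P(7, 6) = 81. ✓
s = 8: P(8, 5) = 65 and P(8, 6) = 96; 81 is not s-gonal.
s = 9: P(9, 5) = 75 and P(9, 6) = 111; 81 is not s-gonal.
s = 10: P(10, 4) = 52 and P(10, 5) = 85; 81 is not s-gonal.
s = 11: P(11, 4) = 58 and P(11, 5) = 95; 81 is not s-gonal.
Hits: s ∈ {4, 7} → 2.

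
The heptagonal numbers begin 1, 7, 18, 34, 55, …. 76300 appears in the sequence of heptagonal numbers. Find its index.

175

Set n(5n−3)/2 = 76300, giving 5n² − 3n − 152600 = 0.
So n = (3 + 1747) / 10 = 1750/10 = 175.
Check: 175·(5·175 − 3)/2 = 76300. ✓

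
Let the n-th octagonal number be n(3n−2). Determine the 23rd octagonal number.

1541

23·(3·23 − 2) = 23·67 = 1541.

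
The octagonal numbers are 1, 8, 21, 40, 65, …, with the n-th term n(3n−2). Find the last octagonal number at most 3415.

Solve n(3n−2) ≤ 3415 for integer n.
n = 34 gives 3400 ≤ 3415, while n = 35 gives 3605 > 3415; so the answer is 3400.

3400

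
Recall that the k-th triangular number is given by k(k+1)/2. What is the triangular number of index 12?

78

The 12th triangular number is n(n+1)/2 with n = 12.
12·13/2 = 156/2 = 78.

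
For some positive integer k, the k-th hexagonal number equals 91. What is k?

7

Set n(2n−1) = 91, giving 2n² − n − 91 = 0.
So n = (1 + 27) / 4 = 28/4 = 7.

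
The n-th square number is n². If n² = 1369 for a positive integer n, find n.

37

We need n² = 1369, so n = √1369 = 37.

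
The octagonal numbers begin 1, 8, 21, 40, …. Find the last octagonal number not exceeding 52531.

Solve n(3n−2) ≤ 52531 for integer n.
n = 132 gives 52008 ≤ 52531, while n = 133 gives 52801 > 52531; so the answer is 52008.

52008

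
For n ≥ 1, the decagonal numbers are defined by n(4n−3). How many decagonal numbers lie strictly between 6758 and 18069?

The n-th decagonal number is n(4n−3).
Smallest index with value > 6758: n = 42 (giving 6930).
Largest index with value < 18069: n = 67 (giving 17755).
Indices 42 through 67: 26 terms.

26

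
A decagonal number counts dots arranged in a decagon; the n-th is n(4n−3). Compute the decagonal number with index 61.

The 61st decagonal number is n(4n−3) with n = 61.
61·(4·61 − 3) = 61·241 = 14701.

14701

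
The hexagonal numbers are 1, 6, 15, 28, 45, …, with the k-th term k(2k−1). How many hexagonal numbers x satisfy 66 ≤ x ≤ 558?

The n-th hexagonal number is n(2n−1).
Smallest index with value ≥ 66: n = 6 (giving 66).
Largest index with value ≤ 558: n = 16 (giving 496).
Indices 6 through 16: 11 terms.

11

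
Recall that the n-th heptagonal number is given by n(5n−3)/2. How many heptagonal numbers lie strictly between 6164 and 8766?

10

The n-th heptagonal number is n(5n−3)/2.
Smallest index with value > 6164: n = 50 (giving 6175).
Largest index with value < 8766: n = 59 (giving 8614).
Indices 50 through 59: 10 terms.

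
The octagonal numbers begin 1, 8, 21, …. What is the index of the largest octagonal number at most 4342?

Solve n(3n−2) ≤ 4342 for integer n.
n = 38 gives 4256 ≤ 4342, while n = 39 gives 4485 > 4342; so the answer is index 38.

38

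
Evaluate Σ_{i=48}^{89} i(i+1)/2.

Σ i(i+1)/2 = (Σi² + Σi) / 2 over i = 48..89.
Σi = 4005 − 1128 = 2877 and Σi² = 238965 − 35720 = 203245.
(1·203245 + 1·2877) / 2 = 206122/2 = 103061.

103061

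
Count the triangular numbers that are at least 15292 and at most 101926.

277

The n-th triangular number is n(n+1)/2.
Smallest index with value ≥ 15292: n = 175 (giving 15400).
Largest index with value ≤ 101926: n = 451 (giving 101926).
Indices 175 through 451: 277 terms.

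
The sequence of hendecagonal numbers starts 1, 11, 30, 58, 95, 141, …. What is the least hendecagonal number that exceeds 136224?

Solve n(9n−7)/2 > 136224 for integer n.
The largest n with value ≤ 136224 is 174 (since 135633 ≤ 136224 < 137200), so the first above is n = 175, value 137200.

137200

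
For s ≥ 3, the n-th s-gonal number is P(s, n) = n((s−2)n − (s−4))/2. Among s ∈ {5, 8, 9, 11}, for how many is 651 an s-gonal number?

s = 5: P(5, 21) = 651. ✓
s = 8: P(8, 15) = 645 and P(8, 16) = 736; 651 is not s-gonal.
s = 9: P(9, 14) = 651. ✓
s = 11: P(11, 12) = 606 and P(11, 13) = 715; 651 is not s-gonal.
Hits: s ∈ {5, 9} → 2.

2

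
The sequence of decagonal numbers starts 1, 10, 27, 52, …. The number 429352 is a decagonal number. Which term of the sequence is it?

Set n(4n−3) = 429352, giving 4n² − 3n − 429352 = 0.
So n = (3 + 2621) / 8 = 2624/8 = 328.

328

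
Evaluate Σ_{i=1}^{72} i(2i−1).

251412

Σ i(2i−1) = 2Σi² − Σi over i = 1..72.
Σi = 2628 and Σi² = 127020.
2·127020 − 1·2628 = 251412.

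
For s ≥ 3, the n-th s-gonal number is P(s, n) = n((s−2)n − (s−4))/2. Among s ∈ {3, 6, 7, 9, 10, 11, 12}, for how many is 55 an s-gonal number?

s = 3: P(3, 10) = 55. ✓
s = 6: P(6, 5) = 45 and P(6, 6) = 66; 55 is not s-gonal.
s = 7: P(7, 5) = 55. ✓
s = 9: P(9, 4) = 46 and P(9, 5) = 75; 55 is not s-gonal.
s = 10: P(10, 4) = 52 and P(10, 5) = 85; 55 is not s-gonal.
s = 11: P(11, 3) = 30 and P(11, 4) = 58; 55 is not s-gonal.
s = 12: P(12, 3) = 33 and P(12, 4) = 64; 55 is not s-gonal.
Hits: s ∈ {3, 7} → 2.

2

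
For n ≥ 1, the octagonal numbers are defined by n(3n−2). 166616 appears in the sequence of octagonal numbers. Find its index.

236

Set n(3n−2) = 166616, giving 3n² − 2n − 166616 = 0.
The discriminant is 4 + 12·166616 = 1999396, and √1999396 = 1414.
So n = (2 + 1414) / 6 = 1416/6 = 236.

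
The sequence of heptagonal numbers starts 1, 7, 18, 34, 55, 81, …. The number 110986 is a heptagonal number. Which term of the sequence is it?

211

Set n(5n−3)/2 = 110986, giving 5n² − 3n − 221972 = 0.
The discriminant is 9 + 40·110986 = 4439449, and √4439449 = 2107.
So n = (3 + 2107) / 10 = 2110/10 = 211.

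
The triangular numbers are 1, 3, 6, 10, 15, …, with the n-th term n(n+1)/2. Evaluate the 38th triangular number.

741

The 38th triangular number is n(n+1)/2 with n = 38.
38·39/2 = 1482/2 = 741.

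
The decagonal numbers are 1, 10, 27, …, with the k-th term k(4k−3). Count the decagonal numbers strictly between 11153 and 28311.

The n-th decagonal number is n(4n−3).
Smallest index with value > 11153: n = 54 (giving 11502).
Largest index with value < 28311: n = 84 (giving 27972).
Indices 54 through 84: 31 terms.

31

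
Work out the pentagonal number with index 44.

2882

The 44th pentagonal number is n(3n−1)/2 with n = 44.
44·(3·44 − 1)/2 = 44·131/2 = 2882.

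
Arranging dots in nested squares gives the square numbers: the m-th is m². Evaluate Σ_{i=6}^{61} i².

77476

Σ_{i=6}^{61} i² = 77531 − 55 = 77476.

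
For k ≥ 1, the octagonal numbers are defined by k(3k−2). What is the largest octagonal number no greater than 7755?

Solve n(3n−2) ≤ 7755 for integer n.
n = 51 gives 7701 ≤ 7755, while n = 52 gives 8008 > 7755; so the answer is 7701.

7701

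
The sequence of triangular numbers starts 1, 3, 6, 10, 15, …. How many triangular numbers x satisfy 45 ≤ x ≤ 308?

The n-th triangular number is n(n+1)/2.
Smallest index with value ≥ 45: n = 9 (giving 45).
Largest index with value ≤ 308: n = 24 (giving 300).
Indices 9 through 24: 16 terms.

16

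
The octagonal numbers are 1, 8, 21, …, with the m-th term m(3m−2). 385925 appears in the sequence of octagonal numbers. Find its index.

Set n(3n−2) = 385925, giving 3n² − 2n − 385925 = 0.
So n = (2 + 2152) / 6 = 2154/6 = 359.
Check: 359·(3·359 − 2) = 385925. ✓

359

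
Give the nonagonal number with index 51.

8976

The 51st nonagonal number is n(7n−5)/2 with n = 51.
51·(7·51 − 5)/2 = 51·352/2 = 51·176 = 8976.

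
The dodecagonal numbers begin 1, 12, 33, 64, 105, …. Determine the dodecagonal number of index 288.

413568

288·(5·288 − 4) = 288·1436 = 413568.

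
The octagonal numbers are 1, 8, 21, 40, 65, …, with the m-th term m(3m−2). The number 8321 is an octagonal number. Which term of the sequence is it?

53

Set n(3n−2) = 8321, giving 3n² − 2n − 8321 = 0.
The discriminant is 4 + 12·8321 = 99856, and √99856 = 316.
So n = (2 + 316) / 6 = 318/6 = 53.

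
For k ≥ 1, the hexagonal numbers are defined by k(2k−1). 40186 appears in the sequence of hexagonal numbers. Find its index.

142

Set n(2n−1) = 40186, giving 2n² − n − 40186 = 0.
The discriminant is 1 + 8·40186 = 321489, and √321489 = 567.
So n = (1 + 567) / 4 = 568/4 = 142.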